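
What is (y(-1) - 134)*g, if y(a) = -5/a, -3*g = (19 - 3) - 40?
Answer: -1032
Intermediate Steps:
g = 8 (g = -((19 - 3) - 40)/3 = -(16 - 40)/3 = -⅓*(-24) = 8)
(y(-1) - 134)*g = (-5/(-1) - 134)*8 = (-5*(-1) - 134)*8 = (5 - 134)*8 = -129*8 = -1032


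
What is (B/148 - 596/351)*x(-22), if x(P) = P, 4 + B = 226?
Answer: 1529/351 ≈ 4.3561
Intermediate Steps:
B = 222 (B = -4 + 226 = 222)
(B/148 - 596/351)*x(-22) = (222/148 - 596/351)*(-22) = (222*(1/148) - 596*1/351)*(-22) = (3/2 - 596/351)*(-22) = -139/702*(-22) = 1529/351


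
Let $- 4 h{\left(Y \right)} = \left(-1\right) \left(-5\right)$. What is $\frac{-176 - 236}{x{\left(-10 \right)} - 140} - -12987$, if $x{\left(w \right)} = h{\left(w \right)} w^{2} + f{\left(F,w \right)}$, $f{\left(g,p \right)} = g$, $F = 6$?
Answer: $\frac{3364045}{259} \approx 12989.0$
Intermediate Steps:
$h{\left(Y \right)} = - \frac{5}{4}$ ($h{\left(Y \right)} = - \frac{\left(-1\right) \left(-5\right)}{4} = \left(- \frac{1}{4}\right) 5 = - \frac{5}{4}$)
$x{\left(w \right)} = 6 - \frac{5 w^{2}}{4}$ ($x{\left(w \right)} = - \frac{5 w^{2}}{4} + 6 = 6 - \frac{5 w^{2}}{4}$)
$\frac{-176 - 236}{x{\left(-10 \right)} - 140} - -12987 = \frac{-176 - 236}{\left(6 - \frac{5 \left(-10\right)^{2}}{4}\right) - 140} - -12987 = - \frac{412}{\left(6 - 125\right) - 140} + 12987 = - \frac{412}{-119 - 140} + 12987 = - \frac{412}{-259} + 12987 = \left(-412\right) \left(- \frac{1}{259}\right) + 12987 = \frac{412}{259} + 12987 = \frac{3364045}{259}$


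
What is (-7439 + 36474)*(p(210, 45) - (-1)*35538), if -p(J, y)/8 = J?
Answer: 983067030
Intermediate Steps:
p(J, y) = -8*J
(-7439 + 36474)*(p(210, 45) - (-1)*35538) = (-7439 + 36474)*(-8*210 - (-1)*35538) = 29035*(-1680 - 1*(-35538)) = 29035*(-1680 + 35538) = 29035*33858 = 983067030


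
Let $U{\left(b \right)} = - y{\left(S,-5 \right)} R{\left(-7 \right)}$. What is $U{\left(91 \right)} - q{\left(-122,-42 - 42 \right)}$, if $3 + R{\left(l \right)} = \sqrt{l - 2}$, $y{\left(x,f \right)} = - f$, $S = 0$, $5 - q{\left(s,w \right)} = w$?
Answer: $-74 - 15 i \approx -74.0 - 15.0 i$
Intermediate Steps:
$q{\left(s,w \right)} = 5 - w$
$R{\left(l \right)} = -3 + \sqrt{-2 + l}$ ($R{\left(l \right)} = -3 + \sqrt{l - 2} = -3 + \sqrt{-2 + l}$)
$U{\left(b \right)} = 15 - 15 i$ ($U{\left(b \right)} = - \left(-1\right) \left(-5\right) \left(-3 + \sqrt{-2 - 7}\right) = \left(-1\right) 5 \left(-3 + \sqrt{-9}\right) = - 5 \left(-3 + 3 i\right) = 15 - 15 i$)
$U{\left(91 \right)} - q{\left(-122,-42 - 42 \right)} = \left(15 - 15 i\right) - \left(5 - \left(-42 - 42\right)\right) = \left(15 - 15 i\right) - \left(5 - -84\right) = \left(15 - 15 i\right) - \left(5 + 84\right) = \left(15 - 15 i\right) - 89 = -74 - 15 i$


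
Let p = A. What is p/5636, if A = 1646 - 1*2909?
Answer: -1263/5636 ≈ -0.22410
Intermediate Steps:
A = -1263 (A = 1646 - 2909 = -1263)
p = -1263
p/5636 = -1263/5636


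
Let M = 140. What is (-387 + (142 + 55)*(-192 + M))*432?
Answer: -4592592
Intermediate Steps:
(-387 + (142 + 55)*(-192 + M))*432 = (-387 + (142 + 55)*(-192 + 140))*432 = (-387 + 197*(-52))*432 = (-387 - 10244)*432 = -10631*432 = -4592592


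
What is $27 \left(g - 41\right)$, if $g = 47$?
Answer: $162$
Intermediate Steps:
$27 \left(g - 41\right) = 27 \left(47 - 41\right) = 27 \cdot 6 = 162$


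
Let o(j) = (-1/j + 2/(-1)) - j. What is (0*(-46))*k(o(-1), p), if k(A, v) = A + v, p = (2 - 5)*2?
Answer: 0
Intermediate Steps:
p = -6 (p = -3*2 = -6)
o(j) = -2 - j - 1/j (o(j) = (-1/j + 2*(-1)) - j = (-1/j - 2) - j = (-2 - 1/j) - j = -2 - j - 1/j)
(0*(-46))*k(o(-1), p) = (0*(-46))*((-2 - 1*(-1) - 1/(-1)) - 6) = 0*((-2 + 1 - 1*(-1)) - 6) = 0*((-2 + 1 + 1) - 6) = 0*(0 - 6) = 0*(-6) = 0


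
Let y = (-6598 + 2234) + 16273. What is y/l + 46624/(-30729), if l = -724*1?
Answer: -399707437/22247796 ≈ -17.966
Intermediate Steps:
y = 11909 (y = -4364 + 16273 = 11909)
l = -724
y/l + 46624/(-30729) = 11909/(-724) + 46624/(-30729) = 11909*(-1/724) + 46624*(-1/30729) = -11909/724 - 46624/30729 = -399707437/22247796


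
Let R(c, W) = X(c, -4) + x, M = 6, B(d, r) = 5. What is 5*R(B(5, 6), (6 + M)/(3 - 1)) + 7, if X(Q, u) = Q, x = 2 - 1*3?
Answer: 27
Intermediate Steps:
x = -1 (x = 2 - 3 = -1)
R(c, W) = -1 + c (R(c, W) = c - 1 = -1 + c)
5*R(B(5, 6), (6 + M)/(3 - 1)) + 7 = 5*(-1 + 5) + 7 = 5*4 + 7 = 20 + 7 = 27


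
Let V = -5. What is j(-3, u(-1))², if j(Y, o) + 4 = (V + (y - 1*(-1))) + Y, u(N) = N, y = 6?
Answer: 25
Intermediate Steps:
j(Y, o) = -2 + Y (j(Y, o) = -4 + ((-5 + (6 - 1*(-1))) + Y) = -4 + ((-5 + (6 + 1)) + Y) = -4 + ((-5 + 7) + Y) = -4 + (2 + Y) = -2 + Y)
j(-3, u(-1))² = (-2 - 3)² = (-5)² = 25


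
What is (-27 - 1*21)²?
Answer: 2304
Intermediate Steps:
(-27 - 1*21)² = (-27 - 21)² = (-48)² = 2304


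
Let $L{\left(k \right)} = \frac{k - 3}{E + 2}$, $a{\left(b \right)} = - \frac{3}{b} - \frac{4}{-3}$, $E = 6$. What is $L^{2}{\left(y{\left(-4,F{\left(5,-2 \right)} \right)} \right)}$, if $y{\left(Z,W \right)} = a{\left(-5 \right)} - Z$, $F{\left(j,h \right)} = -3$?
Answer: $\frac{121}{900} \approx 0.13444$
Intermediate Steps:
$a{\left(b \right)} = \frac{4}{3} - \frac{3}{b}$ ($a{\left(b \right)} = - \frac{3}{b} - - \frac{4}{3} = - \frac{3}{b} + \frac{4}{3} = \frac{4}{3} - \frac{3}{b}$)
$y{\left(Z,W \right)} = \frac{29}{15} - Z$ ($y{\left(Z,W \right)} = \left(\frac{4}{3} - \frac{3}{-5}\right) - Z = \left(\frac{4}{3} - - \frac{3}{5}\right) - Z = \left(\frac{4}{3} + \frac{3}{5}\right) - Z = \frac{29}{15} - Z$)
$L{\left(k \right)} = - \frac{3}{8} + \frac{k}{8}$ ($L{\left(k \right)} = \frac{k - 3}{6 + 2} = \frac{-3 + k}{8} = \left(-3 + k\right) \frac{1}{8} = - \frac{3}{8} + \frac{k}{8}$)
$L^{2}{\left(y{\left(-4,F{\left(5,-2 \right)} \right)} \right)} = \left(- \frac{3}{8} + \frac{\frac{29}{15} - -4}{8}\right)^{2} = \left(- \frac{3}{8} + \frac{\frac{29}{15} + 4}{8}\right)^{2} = \left(- \frac{3}{8} + \frac{1}{8} \cdot \frac{89}{15}\right)^{2} = \left(- \frac{3}{8} + \frac{89}{120}\right)^{2} = \left(\frac{11}{30}\right)^{2} = \frac{121}{900}$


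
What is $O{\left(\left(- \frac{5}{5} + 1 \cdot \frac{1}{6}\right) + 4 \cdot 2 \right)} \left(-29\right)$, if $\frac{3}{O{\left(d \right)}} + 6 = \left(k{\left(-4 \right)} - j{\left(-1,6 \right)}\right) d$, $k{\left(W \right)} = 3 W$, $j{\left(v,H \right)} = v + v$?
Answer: $\frac{261}{233} \approx 1.1202$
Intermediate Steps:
$j{\left(v,H \right)} = 2 v$
$O{\left(d \right)} = \frac{3}{-6 - 10 d}$ ($O{\left(d \right)} = \frac{3}{-6 + \left(3 \left(-4\right) - 2 \left(-1\right)\right) d} = \frac{3}{-6 + \left(-12 - -2\right) d} = \frac{3}{-6 + \left(-12 + 2\right) d} = \frac{3}{-6 - 10 d}$)
$O{\left(\left(- \frac{5}{5} + 1 \cdot \frac{1}{6}\right) + 4 \cdot 2 \right)} \left(-29\right) = - \frac{3}{6 + 10 \left(\left(- \frac{5}{5} + 1 \cdot \frac{1}{6}\right) + 4 \cdot 2\right)} \left(-29\right) = - \frac{3}{6 + 10 \left(\left(\left(-5\right) \frac{1}{5} + 1 \cdot \frac{1}{6}\right) + 8\right)} \left(-29\right) = - \frac{3}{6 + 10 \left(\left(-1 + \frac{1}{6}\right) + 8\right)} \left(-29\right) = - \frac{3}{6 + 10 \left(- \frac{5}{6} + 8\right)} \left(-29\right) = - \frac{3}{6 + 10 \cdot \frac{43}{6}} \left(-29\right) = - \frac{3}{6 + \frac{215}{3}} \left(-29\right) = - \frac{3}{\frac{233}{3}} \left(-29\right) = \left(-3\right) \frac{3}{233} \left(-29\right) = \left(- \frac{9}{233}\right) \left(-29\right) = \frac{261}{233}$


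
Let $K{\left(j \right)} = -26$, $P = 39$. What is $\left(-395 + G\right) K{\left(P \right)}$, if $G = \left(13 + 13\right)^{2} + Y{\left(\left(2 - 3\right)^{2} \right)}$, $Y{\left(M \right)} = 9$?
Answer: $-7540$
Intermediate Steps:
$G = 685$ ($G = \left(13 + 13\right)^{2} + 9 = 26^{2} + 9 = 676 + 9 = 685$)
$\left(-395 + G\right) K{\left(P \right)} = \left(-395 + 685\right) \left(-26\right) = 290 \left(-26\right) = -7540$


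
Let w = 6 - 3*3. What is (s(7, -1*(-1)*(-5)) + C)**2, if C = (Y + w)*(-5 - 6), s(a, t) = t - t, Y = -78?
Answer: 793881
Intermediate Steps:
w = -3 (w = 6 - 9 = -3)
s(a, t) = 0
C = 891 (C = (-78 - 3)*(-5 - 6) = -81*(-11) = 891)
(s(7, -1*(-1)*(-5)) + C)**2 = (0 + 891)**2 = 891**2 = 793881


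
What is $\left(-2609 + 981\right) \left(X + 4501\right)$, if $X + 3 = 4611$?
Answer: $-14829452$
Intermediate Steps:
$X = 4608$ ($X = -3 + 4611 = 4608$)
$\left(-2609 + 981\right) \left(X + 4501\right) = \left(-2609 + 981\right) \left(4608 + 4501\right) = \left(-1628\right) 9109 = -14829452$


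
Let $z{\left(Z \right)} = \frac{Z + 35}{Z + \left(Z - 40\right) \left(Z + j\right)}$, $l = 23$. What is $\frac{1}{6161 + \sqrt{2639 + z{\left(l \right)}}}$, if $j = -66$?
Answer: $\frac{80093}{493418665} - \frac{6 \sqrt{12389}}{493418665} \approx 0.00016097$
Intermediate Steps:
$z{\left(Z \right)} = \frac{35 + Z}{Z + \left(-66 + Z\right) \left(-40 + Z\right)}$ ($z{\left(Z \right)} = \frac{Z + 35}{Z + \left(Z - 40\right) \left(Z - 66\right)} = \frac{35 + Z}{Z + \left(-40 + Z\right) \left(-66 + Z\right)} = \frac{35 + Z}{Z + \left(-66 + Z\right) \left(-40 + Z\right)}$)
$\frac{1}{6161 + \sqrt{2639 + z{\left(l \right)}}} = \frac{1}{6161 + \sqrt{2639 + \frac{35 + 23}{2640 + 23^{2} - 2415}}} = \frac{1}{6161 + \sqrt{2639 + \frac{1}{2640 + 529 - 2415} \cdot 58}} = \frac{1}{6161 + \sqrt{2639 + \frac{1}{754} \cdot 58}} = \frac{1}{6161 + \sqrt{2639 + \frac{1}{13}}} = \frac{1}{6161 + \sqrt{\frac{34308}{13}}} = \frac{1}{6161 + \frac{6 \sqrt{12389}}{13}}$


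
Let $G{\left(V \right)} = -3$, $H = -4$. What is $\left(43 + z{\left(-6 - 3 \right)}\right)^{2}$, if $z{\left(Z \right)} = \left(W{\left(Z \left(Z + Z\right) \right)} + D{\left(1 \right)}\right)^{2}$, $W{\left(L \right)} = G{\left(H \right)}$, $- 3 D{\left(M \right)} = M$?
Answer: $\frac{237169}{81} \approx 2928.0$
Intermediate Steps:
$D{\left(M \right)} = - \frac{M}{3}$
$W{\left(L \right)} = -3$
$z{\left(Z \right)} = \frac{100}{9}$ ($z{\left(Z \right)} = \left(-3 - \frac{1}{3}\right)^{2} = \left(- \frac{10}{3}\right)^{2} = \frac{100}{9}$)
$\left(43 + z{\left(-6 - 3 \right)}\right)^{2} = \left(43 + \frac{100}{9}\right)^{2} = \left(\frac{487}{9}\right)^{2} = \frac{237169}{81}$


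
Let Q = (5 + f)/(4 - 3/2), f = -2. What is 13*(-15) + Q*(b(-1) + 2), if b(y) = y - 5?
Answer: -999/5 ≈ -199.80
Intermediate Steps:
b(y) = -5 + y
Q = 6/5 (Q = (5 - 2)/(4 - 3/2) = 3/(4 - 3*1/2) = 3/(4 - 3/2) = 3/(5/2) = 3*(2/5) = 6/5 ≈ 1.2000)
13*(-15) + Q*(b(-1) + 2) = 13*(-15) + 6*((-5 - 1) + 2)/5 = -195 + 6*(-6 + 2)/5 = -195 + (6/5)*(-4) = -195 - 24/5 = -999/5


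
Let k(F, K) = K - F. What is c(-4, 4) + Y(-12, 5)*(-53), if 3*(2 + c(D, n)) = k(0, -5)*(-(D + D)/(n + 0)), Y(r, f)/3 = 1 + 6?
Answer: -3355/3 ≈ -1118.3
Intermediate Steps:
Y(r, f) = 21 (Y(r, f) = 3*(1 + 6) = 3*7 = 21)
c(D, n) = -2 + 10*D/(3*n) (c(D, n) = -2 + ((-5 - 1*0)*(-(D + D)/(n + 0)))/3 = -2 + ((-5 + 0)*(-2*D/n))/3 = -2 + (-(-5)*2*D/n)/3 = -2 + (-(-10)*D/n)/3 = -2 + (10*D/n)/3 = -2 + 10*D/(3*n))
c(-4, 4) + Y(-12, 5)*(-53) = (-2 + (10/3)*(-4)/4) + 21*(-53) = (-2 + (10/3)*(-4)*(1/4)) - 1113 = (-2 - 10/3) - 1113 = -16/3 - 1113 = -3355/3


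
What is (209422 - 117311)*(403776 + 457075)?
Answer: 79293846461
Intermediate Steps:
(209422 - 117311)*(403776 + 457075) = 92111*860851 = 79293846461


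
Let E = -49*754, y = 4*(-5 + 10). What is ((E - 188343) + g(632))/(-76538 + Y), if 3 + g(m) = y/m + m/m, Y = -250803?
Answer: 5085139/7388554 ≈ 0.68825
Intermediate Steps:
y = 20 (y = 4*5 = 20)
E = -36946
g(m) = -2 + 20/m (g(m) = -3 + (20/m + m/m) = -3 + (20/m + 1) = -3 + (1 + 20/m) = -2 + 20/m)
((E - 188343) + g(632))/(-76538 + Y) = ((-36946 - 188343) + (-2 + 20/632))/(-76538 - 250803) = (-225289 + (-2 + 20*(1/632)))/(-327341) = (-225289 + (-2 + 5/158))*(-1/327341) = (-225289 - 311/158)*(-1/327341) = -35595973/158*(-1/327341) = 5085139/7388554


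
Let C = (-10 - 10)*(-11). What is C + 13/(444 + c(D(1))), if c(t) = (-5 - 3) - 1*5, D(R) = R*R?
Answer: 94833/431 ≈ 220.03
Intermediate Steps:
D(R) = R²
c(t) = -13 (c(t) = -8 - 5 = -13)
C = 220 (C = -20*(-11) = 220)
C + 13/(444 + c(D(1))) = 220 + 13/(444 - 13) = 220 + 13/431 = 94833/431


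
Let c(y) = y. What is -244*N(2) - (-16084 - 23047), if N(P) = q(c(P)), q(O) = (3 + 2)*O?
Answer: 36691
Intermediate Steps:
q(O) = 5*O
N(P) = 5*P
-244*N(2) - (-16084 - 23047) = -1220*2 - (-16084 - 23047) = -244*10 - 1*(-39131) = -2440 + 39131 = 36691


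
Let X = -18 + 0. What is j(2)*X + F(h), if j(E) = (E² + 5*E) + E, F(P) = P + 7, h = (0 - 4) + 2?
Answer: -283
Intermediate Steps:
h = -2 (h = -4 + 2 = -2)
F(P) = 7 + P
j(E) = E² + 6*E
X = -18
j(2)*X + F(h) = (2*(6 + 2))*(-18) + (7 - 2) = (2*8)*(-18) + 5 = 16*(-18) + 5 = -288 + 5 = -283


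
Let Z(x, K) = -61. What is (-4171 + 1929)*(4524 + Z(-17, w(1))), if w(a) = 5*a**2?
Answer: -10006046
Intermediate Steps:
(-4171 + 1929)*(4524 + Z(-17, w(1))) = (-4171 + 1929)*(4524 - 61) = -2242*4463 = -10006046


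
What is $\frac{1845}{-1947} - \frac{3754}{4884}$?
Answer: $- \frac{247273}{144078} \approx -1.7162$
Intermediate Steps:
$\frac{1845}{-1947} - \frac{3754}{4884} = 1845 \left(- \frac{1}{1947}\right) - \frac{1877}{2442} = - \frac{615}{649} - \frac{1877}{2442} = - \frac{247273}{144078}$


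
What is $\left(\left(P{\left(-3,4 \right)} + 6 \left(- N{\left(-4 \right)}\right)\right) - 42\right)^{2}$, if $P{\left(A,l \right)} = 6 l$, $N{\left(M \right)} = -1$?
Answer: $144$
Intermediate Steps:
$\left(\left(P{\left(-3,4 \right)} + 6 \left(- N{\left(-4 \right)}\right)\right) - 42\right)^{2} = \left(\left(6 \cdot 4 + 6 \left(\left(-1\right) \left(-1\right)\right)\right) - 42\right)^{2} = \left(\left(24 + 6 \cdot 1\right) - 42\right)^{2} = \left(\left(24 + 6\right) - 42\right)^{2} = \left(30 - 42\right)^{2} = \left(-12\right)^{2} = 144$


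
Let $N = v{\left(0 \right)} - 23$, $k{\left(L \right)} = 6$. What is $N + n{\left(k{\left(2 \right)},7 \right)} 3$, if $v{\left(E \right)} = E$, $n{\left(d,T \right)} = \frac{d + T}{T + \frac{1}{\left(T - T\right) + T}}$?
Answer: $- \frac{877}{50} \approx -17.54$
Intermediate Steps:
$n{\left(d,T \right)} = \frac{T + d}{T + \frac{1}{T}}$ ($n{\left(d,T \right)} = \frac{T + d}{T + \frac{1}{0 + T}} = \frac{T + d}{T + \frac{1}{T}}$)
$N = -23$ ($N = 0 - 23 = -23$)
$N + n{\left(k{\left(2 \right)},7 \right)} 3 = -23 + \frac{7 \left(7 + 6\right)}{1 + 7^{2}} \cdot 3 = -23 + 7 \frac{1}{1 + 49} \cdot 13 \cdot 3 = -23 + 7 \cdot \frac{1}{50} \cdot 13 \cdot 3 = -23 + \frac{91}{50} \cdot 3 = -23 + \frac{273}{50} = - \frac{877}{50}$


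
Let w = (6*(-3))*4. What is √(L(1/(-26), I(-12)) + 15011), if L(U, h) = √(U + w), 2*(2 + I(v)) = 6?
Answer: √(10147436 + 26*I*√48698)/26 ≈ 122.52 + 0.034638*I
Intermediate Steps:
I(v) = 1 (I(v) = -2 + (½)*6 = -2 + 3 = 1)
w = -72 (w = -18*4 = -72)
L(U, h) = √(-72 + U) (L(U, h) = √(U - 72) = √(-72 + U))
√(L(1/(-26), I(-12)) + 15011) = √(√(-72 + 1/(-26)) + 15011) = √(√(-72 - 1/26) + 15011) = √(√(-1873/26) + 15011) = √(I*√48698/26 + 15011) = √(15011 + I*√48698/26)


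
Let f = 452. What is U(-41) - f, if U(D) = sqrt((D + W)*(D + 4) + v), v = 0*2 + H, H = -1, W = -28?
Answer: -452 + 2*sqrt(638) ≈ -401.48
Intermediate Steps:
v = -1 (v = 0*2 - 1 = 0 - 1 = -1)
U(D) = sqrt(-1 + (-28 + D)*(4 + D)) (U(D) = sqrt((D - 28)*(D + 4) - 1) = sqrt((-28 + D)*(4 + D) - 1) = sqrt(-1 + (-28 + D)*(4 + D)))
U(-41) - f = sqrt(-113 + (-41)**2 - 24*(-41)) - 1*452 = sqrt(-113 + 1681 + 984) - 452 = sqrt(2552) - 452 = 2*sqrt(638) - 452 = -452 + 2*sqrt(638)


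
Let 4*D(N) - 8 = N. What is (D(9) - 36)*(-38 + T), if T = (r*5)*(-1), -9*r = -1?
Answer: 44069/36 ≈ 1224.1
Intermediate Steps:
r = ⅑ (r = -⅑*(-1) = ⅑ ≈ 0.11111)
D(N) = 2 + N/4
T = -5/9 (T = ((⅑)*5)*(-1) = (5/9)*(-1) = -5/9 ≈ -0.55556)
(D(9) - 36)*(-38 + T) = ((2 + (¼)*9) - 36)*(-38 - 5/9) = ((2 + 9/4) - 36)*(-347/9) = (17/4 - 36)*(-347/9) = -127/4*(-347/9) = 44069/36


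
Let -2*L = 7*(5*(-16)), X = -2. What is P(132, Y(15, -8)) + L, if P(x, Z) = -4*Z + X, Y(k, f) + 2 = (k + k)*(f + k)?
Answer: -554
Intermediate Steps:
Y(k, f) = -2 + 2*k*(f + k) (Y(k, f) = -2 + (k + k)*(f + k) = -2 + (2*k)*(f + k) = -2 + 2*k*(f + k))
P(x, Z) = -2 - 4*Z (P(x, Z) = -4*Z - 2 = -2 - 4*Z)
L = 280 (L = -7*5*(-16)/2 = -7*(-80)/2 = -½*(-560) = 280)
P(132, Y(15, -8)) + L = (-2 - 4*(-2 + 2*15² + 2*(-8)*15)) + 280 = (-2 - 4*(-2 + 2*225 - 240)) + 280 = (-2 - 4*(-2 + 450 - 240)) + 280 = (-2 - 4*208) + 280 = (-2 - 832) + 280 = -834 + 280 = -554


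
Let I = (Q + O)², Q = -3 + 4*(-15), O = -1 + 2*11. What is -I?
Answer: -1764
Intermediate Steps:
O = 21 (O = -1 + 22 = 21)
Q = -63 (Q = -3 - 60 = -63)
I = 1764 (I = (-63 + 21)² = (-42)² = 1764)
-I = -1*1764 = -1764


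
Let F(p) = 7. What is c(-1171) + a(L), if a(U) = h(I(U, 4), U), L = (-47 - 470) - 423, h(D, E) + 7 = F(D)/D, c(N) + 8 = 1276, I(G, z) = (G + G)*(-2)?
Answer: 4741367/3760 ≈ 1261.0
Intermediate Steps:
I(G, z) = -4*G (I(G, z) = (2*G)*(-2) = -4*G)
c(N) = 1268 (c(N) = -8 + 1276 = 1268)
h(D, E) = -7 + 7/D
L = -940 (L = -517 - 423 = -940)
a(U) = -7 - 7/(4*U) (a(U) = -7 + 7/((-4*U)) = -7 + 7*(-1/(4*U)) = -7 - 7/(4*U))
c(-1171) + a(L) = 1268 + (-7 - 7/4/(-940)) = 1268 + (-7 - 7/4*(-1/940)) = 1268 + (-7 + 7/3760) = 1268 - 26313/3760 = 4741367/3760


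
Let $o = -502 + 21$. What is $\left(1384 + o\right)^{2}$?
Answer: $815409$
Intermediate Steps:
$o = -481$
$\left(1384 + o\right)^{2} = \left(1384 - 481\right)^{2} = 903^{2} = 815409$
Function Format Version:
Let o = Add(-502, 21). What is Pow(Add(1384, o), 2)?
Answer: 815409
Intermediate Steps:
o = -481
Pow(Add(1384, o), 2) = Pow(Add(1384, -481), 2) = Pow(903, 2) = 815409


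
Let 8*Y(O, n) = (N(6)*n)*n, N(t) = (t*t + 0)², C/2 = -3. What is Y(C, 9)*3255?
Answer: 42712110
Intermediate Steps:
C = -6 (C = 2*(-3) = -6)
N(t) = t⁴ (N(t) = (t² + 0)² = (t²)² = t⁴)
Y(O, n) = 162*n² (Y(O, n) = ((6⁴*n)*n)/8 = ((1296*n)*n)/8 = (1296*n²)/8 = 162*n²)
Y(C, 9)*3255 = (162*9²)*3255 = (162*81)*3255 = 13122*3255 = 42712110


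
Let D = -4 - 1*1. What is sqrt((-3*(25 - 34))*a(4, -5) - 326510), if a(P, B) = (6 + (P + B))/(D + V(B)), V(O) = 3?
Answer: I*sqrt(1306310)/2 ≈ 571.47*I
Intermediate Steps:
D = -5 (D = -4 - 1 = -5)
a(P, B) = -3 - B/2 - P/2 (a(P, B) = (6 + (P + B))/(-5 + 3) = (6 + (B + P))/(-2) = (6 + B + P)*(-1/2) = -3 - B/2 - P/2)
sqrt((-3*(25 - 34))*a(4, -5) - 326510) = sqrt((-3*(25 - 34))*(-3 - 1/2*(-5) - 1/2*4) - 326510) = sqrt((-3*(-9))*(-3 + 5/2 - 2) - 326510) = sqrt(27*(-5/2) - 326510) = sqrt(-135/2 - 326510) = sqrt(-653155/2) = I*sqrt(1306310)/2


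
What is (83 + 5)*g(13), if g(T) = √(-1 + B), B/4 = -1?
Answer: 88*I*√5 ≈ 196.77*I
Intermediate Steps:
B = -4 (B = 4*(-1) = -4)
g(T) = I*√5 (g(T) = √(-1 - 4) = √(-5) = I*√5)
(83 + 5)*g(13) = (83 + 5)*(I*√5) = 88*(I*√5) = 88*I*√5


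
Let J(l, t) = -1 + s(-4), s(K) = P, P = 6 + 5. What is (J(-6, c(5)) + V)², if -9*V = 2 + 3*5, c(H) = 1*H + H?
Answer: 5329/81 ≈ 65.790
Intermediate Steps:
P = 11
s(K) = 11
c(H) = 2*H (c(H) = H + H = 2*H)
J(l, t) = 10 (J(l, t) = -1 + 11 = 10)
V = -17/9 (V = -(2 + 3*5)/9 = -(2 + 15)/9 = -⅑*17 = -17/9 ≈ -1.8889)
(J(-6, c(5)) + V)² = (10 - 17/9)² = (73/9)² = 5329/81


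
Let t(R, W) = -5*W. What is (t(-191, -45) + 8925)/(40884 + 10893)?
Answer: 3050/17259 ≈ 0.17672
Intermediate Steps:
(t(-191, -45) + 8925)/(40884 + 10893) = (-5*(-45) + 8925)/(40884 + 10893) = (225 + 8925)/51777 = 9150*(1/51777) = 3050/17259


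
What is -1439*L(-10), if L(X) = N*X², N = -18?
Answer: 2590200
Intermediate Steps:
L(X) = -18*X²
-1439*L(-10) = -(-25902)*(-10)² = -(-25902)*100 = -1439*(-1800) = 2590200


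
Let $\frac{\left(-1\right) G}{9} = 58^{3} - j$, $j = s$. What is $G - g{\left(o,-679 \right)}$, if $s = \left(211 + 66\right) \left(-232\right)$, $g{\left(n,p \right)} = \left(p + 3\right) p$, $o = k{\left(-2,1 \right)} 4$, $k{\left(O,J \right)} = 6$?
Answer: $-2793388$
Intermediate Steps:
$o = 24$ ($o = 6 \cdot 4 = 24$)
$g{\left(n,p \right)} = p \left(3 + p\right)$ ($g{\left(n,p \right)} = \left(3 + p\right) p = p \left(3 + p\right)$)
$s = -64264$ ($s = 277 \left(-232\right) = -64264$)
$j = -64264$
$G = -2334384$ ($G = - 9 \left(58^{3} - -64264\right) = - 9 \left(195112 + 64264\right) = \left(-9\right) 259376 = -2334384$)
$G - g{\left(o,-679 \right)} = -2334384 - - 679 \left(3 - 679\right) = -2334384 - \left(-679\right) \left(-676\right) = -2334384 - 459004 = -2793388$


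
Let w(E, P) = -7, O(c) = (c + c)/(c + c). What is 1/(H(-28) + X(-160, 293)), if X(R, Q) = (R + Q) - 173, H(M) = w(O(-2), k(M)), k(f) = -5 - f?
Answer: -1/47 ≈ -0.021277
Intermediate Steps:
O(c) = 1 (O(c) = (2*c)/((2*c)) = (2*c)*(1/(2*c)) = 1)
H(M) = -7
X(R, Q) = -173 + Q + R (X(R, Q) = (Q + R) - 173 = -173 + Q + R)
1/(H(-28) + X(-160, 293)) = 1/(-7 + (-173 + 293 - 160)) = 1/(-7 - 40) = 1/(-47) = -1/47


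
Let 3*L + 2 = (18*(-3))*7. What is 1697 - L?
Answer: 5471/3 ≈ 1823.7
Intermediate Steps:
L = -380/3 (L = -⅔ + ((18*(-3))*7)/3 = -⅔ + (-54*7)/3 = -⅔ + (⅓)*(-378) = -⅔ - 126 = -380/3 ≈ -126.67)
1697 - L = 1697 - 1*(-380/3) = 1697 + 380/3 = 5471/3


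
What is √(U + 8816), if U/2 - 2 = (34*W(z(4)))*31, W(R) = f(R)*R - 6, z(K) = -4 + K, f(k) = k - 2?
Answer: 2*I*√957 ≈ 61.871*I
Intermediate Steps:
f(k) = -2 + k
W(R) = -6 + R*(-2 + R) (W(R) = (-2 + R)*R - 6 = R*(-2 + R) - 6 = -6 + R*(-2 + R))
U = -12644 (U = 4 + 2*((34*(-6 + (-4 + 4)*(-2 + (-4 + 4))))*31) = 4 + 2*((34*(-6 + 0*(-2 + 0)))*31) = 4 + 2*((34*(-6 + 0*(-2)))*31) = 4 + 2*((34*(-6 + 0))*31) = 4 + 2*((34*(-6))*31) = 4 + 2*(-204*31) = 4 + 2*(-6324) = 4 - 12648 = -12644)
√(U + 8816) = √(-12644 + 8816) = √(-3828) = 2*I*√957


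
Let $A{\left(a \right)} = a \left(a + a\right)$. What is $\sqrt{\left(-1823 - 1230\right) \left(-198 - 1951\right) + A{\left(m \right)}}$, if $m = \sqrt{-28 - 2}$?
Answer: $\sqrt{6560837} \approx 2561.4$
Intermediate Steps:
$m = i \sqrt{30}$ ($m = \sqrt{-30} = i \sqrt{30} \approx 5.4772 i$)
$A{\left(a \right)} = 2 a^{2}$ ($A{\left(a \right)} = a 2 a = 2 a^{2}$)
$\sqrt{\left(-1823 - 1230\right) \left(-198 - 1951\right) + A{\left(m \right)}} = \sqrt{\left(-1823 - 1230\right) \left(-198 - 1951\right) + 2 \left(i \sqrt{30}\right)^{2}} = \sqrt{\left(-3053\right) \left(-2149\right) + 2 \left(-30\right)} = \sqrt{6560897 - 60} = \sqrt{6560837}$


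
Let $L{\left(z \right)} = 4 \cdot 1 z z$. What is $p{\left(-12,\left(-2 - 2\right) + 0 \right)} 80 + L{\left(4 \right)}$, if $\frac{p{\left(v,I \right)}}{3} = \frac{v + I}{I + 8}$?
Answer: $-896$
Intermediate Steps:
$p{\left(v,I \right)} = \frac{3 \left(I + v\right)}{8 + I}$ ($p{\left(v,I \right)} = 3 \frac{v + I}{I + 8} = 3 \frac{I + v}{8 + I} = \frac{3 \left(I + v\right)}{8 + I}$)
$L{\left(z \right)} = 4 z^{2}$ ($L{\left(z \right)} = 4 z z = 4 z^{2}$)
$p{\left(-12,\left(-2 - 2\right) + 0 \right)} 80 + L{\left(4 \right)} = \frac{3 \left(\left(\left(-2 - 2\right) + 0\right) - 12\right)}{8 + \left(\left(-2 - 2\right) + 0\right)} 80 + 4 \cdot 4^{2} = \frac{3 \left(\left(-4 + 0\right) - 12\right)}{8 + \left(-4 + 0\right)} 80 + 4 \cdot 16 = \frac{3 \left(-4 - 12\right)}{8 - 4} \cdot 80 + 64 = 3 \cdot \frac{1}{4} \left(-16\right) 80 + 64 = \left(-12\right) 80 + 64 = -960 + 64 = -896$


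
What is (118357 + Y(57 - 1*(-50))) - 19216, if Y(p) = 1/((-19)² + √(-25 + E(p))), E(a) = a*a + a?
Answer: 11776959751/118790 - √11531/118790 ≈ 99141.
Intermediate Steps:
E(a) = a + a² (E(a) = a² + a = a + a²)
Y(p) = 1/(361 + √(-25 + p*(1 + p))) (Y(p) = 1/((-19)² + √(-25 + p*(1 + p))) = 1/(361 + √(-25 + p*(1 + p))))
(118357 + Y(57 - 1*(-50))) - 19216 = (118357 + 1/(361 + √(-25 + (57 - 1*(-50))*(1 + (57 - 1*(-50)))))) - 19216 = (118357 + 1/(361 + √(-25 + (57 + 50)*(1 + (57 + 50))))) - 19216 = (118357 + 1/(361 + √(-25 + 107*(1 + 107)))) - 19216 = (118357 + 1/(361 + √(-25 + 107*108))) - 19216 = (118357 + 1/(361 + √(-25 + 11556))) - 19216 = (118357 + 1/(361 + √11531)) - 19216 = 99141 + 1/(361 + √11531)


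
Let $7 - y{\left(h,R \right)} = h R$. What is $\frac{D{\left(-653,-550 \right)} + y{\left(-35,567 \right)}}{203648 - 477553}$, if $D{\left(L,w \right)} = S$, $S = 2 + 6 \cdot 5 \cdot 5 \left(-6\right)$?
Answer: $- \frac{18954}{273905} \approx -0.069199$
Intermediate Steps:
$y{\left(h,R \right)} = 7 - R h$ ($y{\left(h,R \right)} = 7 - h R = 7 - R h$)
$S = -898$ ($S = 2 + 30 \cdot 5 \left(-6\right) = 2 + 150 \left(-6\right) = 2 - 900 = -898$)
$D{\left(L,w \right)} = -898$
$\frac{D{\left(-653,-550 \right)} + y{\left(-35,567 \right)}}{203648 - 477553} = \frac{-898 - \left(-7 + 567 \left(-35\right)\right)}{203648 - 477553} = \frac{-898 + \left(7 + 19845\right)}{-273905} = \left(-898 + 19852\right) \left(- \frac{1}{273905}\right) = 18954 \left(- \frac{1}{273905}\right) = - \frac{18954}{273905}$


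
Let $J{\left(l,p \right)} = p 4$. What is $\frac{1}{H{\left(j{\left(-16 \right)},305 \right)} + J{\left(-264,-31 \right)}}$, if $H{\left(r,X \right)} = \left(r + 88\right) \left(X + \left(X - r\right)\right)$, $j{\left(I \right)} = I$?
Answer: $\frac{1}{44948} \approx 2.2248 \cdot 10^{-5}$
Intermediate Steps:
$J{\left(l,p \right)} = 4 p$
$H{\left(r,X \right)} = \left(88 + r\right) \left(- r + 2 X\right)$
$\frac{1}{H{\left(j{\left(-16 \right)},305 \right)} + J{\left(-264,-31 \right)}} = \frac{1}{\left(- \left(-16\right)^{2} - -1408 + 176 \cdot 305 + 2 \cdot 305 \left(-16\right)\right) + 4 \left(-31\right)} = \frac{1}{\left(\left(-1\right) 256 + 1408 + 53680 - 9760\right) - 124} = \frac{1}{\left(-256 + 1408 + 53680 - 9760\right) - 124} = \frac{1}{45072 - 124} = \frac{1}{44948}$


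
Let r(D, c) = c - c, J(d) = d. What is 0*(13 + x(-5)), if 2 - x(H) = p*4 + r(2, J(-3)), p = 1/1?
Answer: 0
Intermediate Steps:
r(D, c) = 0
p = 1 (p = 1*1 = 1)
x(H) = -2 (x(H) = 2 - (1*4 + 0) = 2 - (4 + 0) = 2 - 1*4 = 2 - 4 = -2)
0*(13 + x(-5)) = 0*(13 - 2) = 0*11 = 0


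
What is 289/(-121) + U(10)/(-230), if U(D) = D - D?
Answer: -289/121 ≈ -2.3884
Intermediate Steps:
U(D) = 0
289/(-121) + U(10)/(-230) = 289/(-121) + 0/(-230) = 289*(-1/121) + 0*(-1/230) = -289/121 + 0 = -289/121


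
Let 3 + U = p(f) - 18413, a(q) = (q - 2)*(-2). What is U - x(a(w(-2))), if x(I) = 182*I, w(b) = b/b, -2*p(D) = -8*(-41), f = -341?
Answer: -18944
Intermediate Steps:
p(D) = -164 (p(D) = -(-4)*(-41) = -½*328 = -164)
w(b) = 1
a(q) = 4 - 2*q (a(q) = (-2 + q)*(-2) = 4 - 2*q)
U = -18580 (U = -3 + (-164 - 18413) = -3 - 18577 = -18580)
U - x(a(w(-2))) = -18580 - 182*(4 - 2*1) = -18580 - 182*(4 - 2) = -18580 - 182*2 = -18580 - 1*364 = -18580 - 364 = -18944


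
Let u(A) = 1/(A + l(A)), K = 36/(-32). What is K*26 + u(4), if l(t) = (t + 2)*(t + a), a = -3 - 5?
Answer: -293/10 ≈ -29.300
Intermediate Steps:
a = -8
K = -9/8 (K = 36*(-1/32) = -9/8 ≈ -1.1250)
l(t) = (-8 + t)*(2 + t) (l(t) = (t + 2)*(t - 8) = (2 + t)*(-8 + t) = (-8 + t)*(2 + t))
u(A) = 1/(-16 + A² - 5*A) (u(A) = 1/(A + (-16 + A² - 6*A)) = 1/(-16 + A² - 5*A))
K*26 + u(4) = -9/8*26 + 1/(-16 + 4² - 5*4) = -117/4 + 1/(-16 + 16 - 20) = -117/4 + 1/(-20) = -117/4 - 1/20 = -293/10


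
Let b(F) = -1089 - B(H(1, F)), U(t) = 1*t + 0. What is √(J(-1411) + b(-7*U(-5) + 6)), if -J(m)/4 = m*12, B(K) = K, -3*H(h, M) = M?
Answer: √599874/3 ≈ 258.17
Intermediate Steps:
H(h, M) = -M/3
U(t) = t (U(t) = t + 0 = t)
J(m) = -48*m (J(m) = -4*m*12 = -48*m)
b(F) = -1089 + F/3 (b(F) = -1089 - (-1)*F/3 = -1089 + F/3)
√(J(-1411) + b(-7*U(-5) + 6)) = √(-48*(-1411) + (-1089 + (-7*(-5) + 6)/3)) = √(67728 + (-1089 + (35 + 6)/3)) = √(67728 + (-1089 + (⅓)*41)) = √(67728 + (-1089 + 41/3)) = √(67728 - 3226/3) = √(199958/3) = √599874/3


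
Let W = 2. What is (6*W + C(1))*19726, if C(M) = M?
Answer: 256438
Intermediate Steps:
(6*W + C(1))*19726 = (6*2 + 1)*19726 = (12 + 1)*19726 = 13*19726 = 256438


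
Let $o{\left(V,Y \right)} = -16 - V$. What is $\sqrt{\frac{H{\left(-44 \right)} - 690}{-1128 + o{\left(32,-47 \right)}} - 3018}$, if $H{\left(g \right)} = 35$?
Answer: $\frac{i \sqrt{21291078}}{84} \approx 54.931 i$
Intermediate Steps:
$\sqrt{\frac{H{\left(-44 \right)} - 690}{-1128 + o{\left(32,-47 \right)}} - 3018} = \sqrt{\frac{35 - 690}{-1128 - 48} - 3018} = \sqrt{- \frac{655}{-1128 - 48} - 3018} = \sqrt{- \frac{655}{-1176} - 3018} = \sqrt{\left(-655\right) \left(- \frac{1}{1176}\right) - 3018} = \sqrt{\frac{655}{1176} - 3018} = \sqrt{- \frac{3548513}{1176}} = \frac{i \sqrt{21291078}}{84}$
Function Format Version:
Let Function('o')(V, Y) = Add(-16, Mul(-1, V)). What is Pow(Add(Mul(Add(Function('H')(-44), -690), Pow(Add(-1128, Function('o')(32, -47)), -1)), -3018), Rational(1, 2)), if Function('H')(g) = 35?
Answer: Mul(Rational(1, 84), I, Pow(21291078, Rational(1, 2))) ≈ Mul(54.931, I)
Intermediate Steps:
Pow(Add(Mul(Add(Function('H')(-44), -690), Pow(Add(-1128, Function('o')(32, -47)), -1)), -3018), Rational(1, 2)) = Pow(Add(Mul(Add(35, -690), Pow(Add(-1128, Add(-16, Mul(-1, 32))), -1)), -3018), Rational(1, 2)) = Pow(Add(Mul(-655, Pow(Add(-1128, Add(-16, -32)), -1)), -3018), Rational(1, 2)) = Pow(Add(Mul(-655, Pow(Add(-1128, -48), -1)), -3018), Rational(1, 2)) = Pow(Add(Mul(-655, Pow(-1176, -1)), -3018), Rational(1, 2)) = Pow(Add(Mul(-655, Rational(-1, 1176)), -3018), Rational(1, 2)) = Pow(Add(Rational(655, 1176), -3018), Rational(1, 2)) = Pow(Rational(-3548513, 1176), Rational(1, 2)) = Mul(Rational(1, 84), I, Pow(21291078, Rational(1, 2)))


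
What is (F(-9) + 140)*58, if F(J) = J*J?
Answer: 12818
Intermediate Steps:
F(J) = J²
(F(-9) + 140)*58 = ((-9)² + 140)*58 = (81 + 140)*58 = 221*58 = 12818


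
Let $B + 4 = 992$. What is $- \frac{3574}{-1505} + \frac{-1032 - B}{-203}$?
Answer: $\frac{537946}{43645} \approx 12.325$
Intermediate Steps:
$B = 988$ ($B = -4 + 992 = 988$)
$- \frac{3574}{-1505} + \frac{-1032 - B}{-203} = - \frac{3574}{-1505} + \frac{-1032 - 988}{-203} = \left(-3574\right) \left(- \frac{1}{1505}\right) + \left(-1032 - 988\right) \left(- \frac{1}{203}\right) = \frac{3574}{1505} - - \frac{2020}{203} = \frac{3574}{1505} + \frac{2020}{203} = \frac{537946}{43645}$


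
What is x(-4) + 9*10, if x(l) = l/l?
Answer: 91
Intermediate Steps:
x(l) = 1
x(-4) + 9*10 = 1 + 9*10 = 1 + 90 = 91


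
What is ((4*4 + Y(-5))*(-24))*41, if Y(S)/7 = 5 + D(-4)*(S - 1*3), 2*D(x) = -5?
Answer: -187944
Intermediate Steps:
D(x) = -5/2 (D(x) = (½)*(-5) = -5/2)
Y(S) = 175/2 - 35*S/2 (Y(S) = 7*(5 - 5*(S - 1*3)/2) = 7*(5 - 5*(S - 3)/2) = 7*(5 - 5*(-3 + S)/2) = 7*(5 + (15/2 - 5*S/2)) = 7*(25/2 - 5*S/2) = 175/2 - 35*S/2)
((4*4 + Y(-5))*(-24))*41 = ((4*4 + (175/2 - 35/2*(-5)))*(-24))*41 = ((16 + (175/2 + 175/2))*(-24))*41 = ((16 + 175)*(-24))*41 = (191*(-24))*41 = -4584*41 = -187944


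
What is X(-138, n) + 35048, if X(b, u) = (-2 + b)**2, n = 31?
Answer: 54648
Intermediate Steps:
X(-138, n) + 35048 = (-2 - 138)**2 + 35048 = (-140)**2 + 35048 = 19600 + 35048 = 54648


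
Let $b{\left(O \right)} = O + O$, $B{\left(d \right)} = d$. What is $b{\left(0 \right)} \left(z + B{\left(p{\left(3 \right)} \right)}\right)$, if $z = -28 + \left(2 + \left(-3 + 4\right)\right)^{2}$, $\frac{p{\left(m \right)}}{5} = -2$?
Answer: $0$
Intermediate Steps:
$p{\left(m \right)} = -10$ ($p{\left(m \right)} = 5 \left(-2\right) = -10$)
$b{\left(O \right)} = 2 O$
$z = -19$ ($z = -28 + \left(2 + 1\right)^{2} = -28 + 3^{2} = -28 + 9 = -19$)
$b{\left(0 \right)} \left(z + B{\left(p{\left(3 \right)} \right)}\right) = 2 \cdot 0 \left(-19 - 10\right) = 0 \left(-29\right) = 0$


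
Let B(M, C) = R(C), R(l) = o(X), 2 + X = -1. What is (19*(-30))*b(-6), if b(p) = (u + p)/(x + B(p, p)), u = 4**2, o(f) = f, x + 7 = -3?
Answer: 5700/13 ≈ 438.46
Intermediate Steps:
x = -10 (x = -7 - 3 = -10)
X = -3 (X = -2 - 1 = -3)
R(l) = -3
B(M, C) = -3
u = 16
b(p) = -16/13 - p/13 (b(p) = (16 + p)/(-10 - 3) = (16 + p)/(-13) = (16 + p)*(-1/13) = -16/13 - p/13)
(19*(-30))*b(-6) = (19*(-30))*(-16/13 - 1/13*(-6)) = -570*(-16/13 + 6/13) = -570*(-10/13) = 5700/13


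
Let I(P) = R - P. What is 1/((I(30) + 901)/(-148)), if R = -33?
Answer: -74/419 ≈ -0.17661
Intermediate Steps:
I(P) = -33 - P
1/((I(30) + 901)/(-148)) = 1/(((-33 - 1*30) + 901)/(-148)) = 1/(-((-33 - 30) + 901)/148) = 1/(-(-63 + 901)/148) = 1/(-1/148*838) = 1/(-419/74) = -74/419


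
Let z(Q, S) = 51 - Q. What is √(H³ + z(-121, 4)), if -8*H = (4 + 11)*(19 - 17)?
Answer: √7633/8 ≈ 10.921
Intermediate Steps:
H = -15/4 (H = -(4 + 11)*(19 - 17)/8 = -15*2/8 = -⅛*30 = -15/4 ≈ -3.7500)
√(H³ + z(-121, 4)) = √((-15/4)³ + (51 - 1*(-121))) = √(-3375/64 + (51 + 121)) = √(-3375/64 + 172) = √(7633/64) = √7633/8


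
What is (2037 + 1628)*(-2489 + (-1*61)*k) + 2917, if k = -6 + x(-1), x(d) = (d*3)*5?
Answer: -4424403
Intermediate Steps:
x(d) = 15*d (x(d) = (3*d)*5 = 15*d)
k = -21 (k = -6 + 15*(-1) = -6 - 15 = -21)
(2037 + 1628)*(-2489 + (-1*61)*k) + 2917 = (2037 + 1628)*(-2489 - 1*61*(-21)) + 2917 = 3665*(-2489 - 61*(-21)) + 2917 = 3665*(-2489 + 1281) + 2917 = 3665*(-1208) + 2917 = -4427320 + 2917 = -4424403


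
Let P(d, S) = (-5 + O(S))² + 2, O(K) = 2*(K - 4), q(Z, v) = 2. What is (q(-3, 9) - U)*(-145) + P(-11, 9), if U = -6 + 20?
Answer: 1767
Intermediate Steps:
U = 14
O(K) = -8 + 2*K (O(K) = 2*(-4 + K) = -8 + 2*K)
P(d, S) = 2 + (-13 + 2*S)² (P(d, S) = (-5 + (-8 + 2*S))² + 2 = (-13 + 2*S)² + 2 = 2 + (-13 + 2*S)²)
(q(-3, 9) - U)*(-145) + P(-11, 9) = (2 - 1*14)*(-145) + (2 + (-13 + 2*9)²) = (2 - 14)*(-145) + (2 + (-13 + 18)²) = -12*(-145) + (2 + 5²) = 1740 + (2 + 25) = 1740 + 27 = 1767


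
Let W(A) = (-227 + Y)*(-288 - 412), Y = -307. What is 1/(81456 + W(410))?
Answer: 1/455256 ≈ 2.1966e-6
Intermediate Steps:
W(A) = 373800 (W(A) = (-227 - 307)*(-288 - 412) = -534*(-700) = 373800)
1/(81456 + W(410)) = 1/(81456 + 373800) = 1/455256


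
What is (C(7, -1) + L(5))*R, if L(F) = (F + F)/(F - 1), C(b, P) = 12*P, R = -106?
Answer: 1007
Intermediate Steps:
L(F) = 2*F/(-1 + F) (L(F) = (2*F)/(-1 + F) = 2*F/(-1 + F))
(C(7, -1) + L(5))*R = (12*(-1) + 2*5/(-1 + 5))*(-106) = (-12 + 2*5/4)*(-106) = (-12 + 2*5*(1/4))*(-106) = (-12 + 5/2)*(-106) = -19/2*(-106) = 1007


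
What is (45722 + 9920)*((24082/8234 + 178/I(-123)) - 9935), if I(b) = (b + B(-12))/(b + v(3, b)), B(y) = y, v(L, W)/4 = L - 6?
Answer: -2234445172976/4117 ≈ -5.4274e+8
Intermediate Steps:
v(L, W) = -24 + 4*L (v(L, W) = 4*(L - 6) = 4*(-6 + L) = -24 + 4*L)
I(b) = 1 (I(b) = (b - 12)/(b + (-24 + 4*3)) = (-12 + b)/(b + (-24 + 12)) = (-12 + b)/(b - 12) = (-12 + b)/(-12 + b) = 1)
(45722 + 9920)*((24082/8234 + 178/I(-123)) - 9935) = (45722 + 9920)*((24082/8234 + 178/1) - 9935) = 55642*((24082*(1/8234) + 178*1) - 9935) = 55642*((12041/4117 + 178) - 9935) = 55642*(744867/4117 - 9935) = 55642*(-40157528/4117) = -2234445172976/4117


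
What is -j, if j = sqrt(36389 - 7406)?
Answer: -sqrt(28983) ≈ -170.24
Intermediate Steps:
j = sqrt(28983) ≈ 170.24
-j = -sqrt(28983)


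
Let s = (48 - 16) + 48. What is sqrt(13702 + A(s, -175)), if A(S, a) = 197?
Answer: sqrt(13899) ≈ 117.89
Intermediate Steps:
s = 80 (s = 32 + 48 = 80)
sqrt(13702 + A(s, -175)) = sqrt(13702 + 197) = sqrt(13899)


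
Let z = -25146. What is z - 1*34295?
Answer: -59441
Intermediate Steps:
z - 1*34295 = -25146 - 1*34295 = -25146 - 34295 = -59441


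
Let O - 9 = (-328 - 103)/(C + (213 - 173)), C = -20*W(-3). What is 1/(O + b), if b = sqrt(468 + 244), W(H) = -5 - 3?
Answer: -273800/26605839 + 80000*sqrt(178)/26605839 ≈ 0.029826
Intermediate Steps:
W(H) = -8
C = 160 (C = -20*(-8) = 160)
O = 1369/200 (O = 9 + (-328 - 103)/(160 + (213 - 173)) = 9 - 431/(160 + 40) = 9 - 431/200 = 1369/200 ≈ 6.8450)
b = 2*sqrt(178) (b = sqrt(712) = 2*sqrt(178) ≈ 26.683)
1/(O + b) = 1/(1369/200 + 2*sqrt(178))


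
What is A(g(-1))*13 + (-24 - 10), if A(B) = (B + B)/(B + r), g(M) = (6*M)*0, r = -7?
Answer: -34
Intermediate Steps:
g(M) = 0
A(B) = 2*B/(-7 + B) (A(B) = (B + B)/(B - 7) = (2*B)/(-7 + B) = 2*B/(-7 + B))
A(g(-1))*13 + (-24 - 10) = (2*0/(-7 + 0))*13 + (-24 - 10) = (2*0/(-7))*13 - 34 = (2*0*(-⅐))*13 - 34 = 0*13 - 34 = 0 - 34 = -34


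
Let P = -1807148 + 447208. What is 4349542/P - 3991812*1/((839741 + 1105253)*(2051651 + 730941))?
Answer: -1471266832115040881/460010307810288320 ≈ -3.1983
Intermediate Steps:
P = -1359940
4349542/P - 3991812*1/((839741 + 1105253)*(2051651 + 730941)) = 4349542/(-1359940) - 3991812*1/((839741 + 1105253)*(2051651 + 730941)) = 4349542*(-1/1359940) - 3991812/(2782592*1944994) = -2174771/679970 - 3991812/5412124744448 = -2174771/679970 - 3991812*1/5412124744448 = -2174771/679970 - 997953/1353031186112 = -1471266832115040881/460010307810288320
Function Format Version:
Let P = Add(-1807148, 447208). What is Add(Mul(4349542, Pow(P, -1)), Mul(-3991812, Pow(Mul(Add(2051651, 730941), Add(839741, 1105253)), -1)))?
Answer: Rational(-1471266832115040881, 460010307810288320) ≈ -3.1983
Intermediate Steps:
P = -1359940
Add(Mul(4349542, Pow(P, -1)), Mul(-3991812, Pow(Mul(Add(2051651, 730941), Add(839741, 1105253)), -1))) = Add(Mul(4349542, Pow(-1359940, -1)), Mul(-3991812, Pow(Mul(Add(2051651, 730941), Add(839741, 1105253)), -1))) = Add(Mul(4349542, Rational(-1, 1359940)), Mul(-3991812, Pow(Mul(2782592, 1944994), -1))) = Add(Rational(-2174771, 679970), Mul(-3991812, Pow(5412124744448, -1))) = Add(Rational(-2174771, 679970), Mul(-3991812, Rational(1, 5412124744448))) = Add(Rational(-2174771, 679970), Rational(-997953, 1353031186112)) = Rational(-1471266832115040881, 460010307810288320)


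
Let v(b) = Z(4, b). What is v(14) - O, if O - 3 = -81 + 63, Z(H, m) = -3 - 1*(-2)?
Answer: 14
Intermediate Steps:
Z(H, m) = -1 (Z(H, m) = -3 + 2 = -1)
v(b) = -1
O = -15 (O = 3 + (-81 + 63) = 3 - 18 = -15)
v(14) - O = -1 - 1*(-15) = -1 + 15 = 14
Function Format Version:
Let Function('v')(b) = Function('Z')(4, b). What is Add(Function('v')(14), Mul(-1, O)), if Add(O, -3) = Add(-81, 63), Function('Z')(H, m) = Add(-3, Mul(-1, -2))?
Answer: 14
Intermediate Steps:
Function('Z')(H, m) = -1 (Function('Z')(H, m) = Add(-3, 2) = -1)
Function('v')(b) = -1
O = -15 (O = Add(3, Add(-81, 63)) = Add(3, -18) = -15)
Add(Function('v')(14), Mul(-1, O)) = Add(-1, Mul(-1, -15)) = Add(-1, 15) = 14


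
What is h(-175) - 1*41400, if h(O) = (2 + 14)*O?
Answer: -44200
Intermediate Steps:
h(O) = 16*O
h(-175) - 1*41400 = 16*(-175) - 1*41400 = -2800 - 41400 = -44200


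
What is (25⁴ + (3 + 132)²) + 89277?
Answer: 498127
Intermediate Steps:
(25⁴ + (3 + 132)²) + 89277 = (390625 + 135²) + 89277 = (390625 + 18225) + 89277 = 408850 + 89277 = 498127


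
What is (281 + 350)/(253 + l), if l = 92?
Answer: 631/345 ≈ 1.8290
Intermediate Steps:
(281 + 350)/(253 + l) = (281 + 350)/(253 + 92) = 631/345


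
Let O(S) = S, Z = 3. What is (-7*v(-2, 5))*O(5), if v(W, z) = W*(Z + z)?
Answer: 560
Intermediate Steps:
v(W, z) = W*(3 + z)
(-7*v(-2, 5))*O(5) = -(-14)*(3 + 5)*5 = -(-14)*8*5 = -7*(-16)*5 = 112*5 = 560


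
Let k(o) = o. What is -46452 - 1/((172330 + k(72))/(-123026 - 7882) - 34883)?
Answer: -106064691526062/2283318083 ≈ -46452.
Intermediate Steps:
-46452 - 1/((172330 + k(72))/(-123026 - 7882) - 34883) = -46452 - 1/((172330 + 72)/(-123026 - 7882) - 34883) = -46452 - 1/(172402/(-130908) - 34883) = -46452 - 1/(172402*(-1/130908) - 34883) = -46452 - 1/(-86201/65454 - 34883) = -46452 - 1/(-2283318083/65454) = -46452 - 1*(-65454/2283318083) = -46452 + 65454/2283318083 = -106064691526062/2283318083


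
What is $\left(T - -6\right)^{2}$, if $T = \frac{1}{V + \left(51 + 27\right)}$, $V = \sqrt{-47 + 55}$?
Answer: $\frac{333683291}{9229444} - \frac{18267 \sqrt{2}}{4614722} \approx 36.149$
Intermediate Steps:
$V = 2 \sqrt{2}$ ($V = \sqrt{8} = 2 \sqrt{2} \approx 2.8284$)
$T = \frac{1}{78 + 2 \sqrt{2}}$ ($T = \frac{1}{2 \sqrt{2} + \left(51 + 27\right)} = \frac{1}{2 \sqrt{2} + 78} = \frac{1}{78 + 2 \sqrt{2}} \approx 0.012372$)
$\left(T - -6\right)^{2} = \left(\left(\frac{39}{3038} - \frac{\sqrt{2}}{3038}\right) - -6\right)^{2} = \left(\left(\frac{39}{3038} - \frac{\sqrt{2}}{3038}\right) + \left(-9 + 15\right)\right)^{2} = \left(\left(\frac{39}{3038} - \frac{\sqrt{2}}{3038}\right) + 6\right)^{2} = \left(\frac{18267}{3038} - \frac{\sqrt{2}}{3038}\right)^{2}$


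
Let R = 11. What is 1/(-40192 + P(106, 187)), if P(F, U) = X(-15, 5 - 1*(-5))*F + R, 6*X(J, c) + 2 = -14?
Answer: -3/121391 ≈ -2.4714e-5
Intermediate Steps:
X(J, c) = -8/3 (X(J, c) = -1/3 + (1/6)*(-14) = -1/3 - 7/3 = -8/3)
P(F, U) = 11 - 8*F/3 (P(F, U) = -8*F/3 + 11 = 11 - 8*F/3)
1/(-40192 + P(106, 187)) = 1/(-40192 + (11 - 8/3*106)) = 1/(-40192 + (11 - 848/3)) = 1/(-40192 - 815/3) = 1/(-121391/3) = -3/121391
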